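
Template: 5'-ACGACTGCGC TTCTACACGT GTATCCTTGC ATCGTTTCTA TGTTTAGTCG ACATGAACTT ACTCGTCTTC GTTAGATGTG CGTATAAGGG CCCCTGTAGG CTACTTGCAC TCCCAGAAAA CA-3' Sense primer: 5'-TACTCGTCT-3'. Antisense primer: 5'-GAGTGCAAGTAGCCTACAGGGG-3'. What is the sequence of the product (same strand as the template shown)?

Forward primer TACTCGTCT is found on the top strand at positions 60–68.
The reverse primer's reverse complement is CCCCTGTAGGCTACTTGCACTC, which matches the template at positions 91–112.
The product is the template from position 60 through 112 (53 bp).

5'-TACTCGTCTTCGTTAGATGTGCGTATAAGGGCCCCTGTAGGCTACTTGCACTC-3'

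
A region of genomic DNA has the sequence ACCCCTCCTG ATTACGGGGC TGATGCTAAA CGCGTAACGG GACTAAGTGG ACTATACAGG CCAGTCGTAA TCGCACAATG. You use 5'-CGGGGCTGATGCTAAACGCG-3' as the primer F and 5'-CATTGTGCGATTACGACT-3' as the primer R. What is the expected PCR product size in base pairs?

66 bp

The forward primer matches the template at positions 15–34.
Taking the reverse complement of CATTGTGCGATTACGACT gives AGTCGTAATCGCACAATG, found at positions 63–80 on the template; the primer anneals here to the top strand with its 3' end pointing upstream.
The product runs from position 15 to position 80, so its length is 80 − 15 + 1 = 66 bp.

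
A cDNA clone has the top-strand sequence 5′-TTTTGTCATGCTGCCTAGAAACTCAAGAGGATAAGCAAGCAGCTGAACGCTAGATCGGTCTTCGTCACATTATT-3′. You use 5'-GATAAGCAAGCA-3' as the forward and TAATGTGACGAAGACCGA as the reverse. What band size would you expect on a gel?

The forward primer matches the template at positions 30–41.
Reverse complement of the reverse primer: TCGGTCTTCGTCACATTA. This occurs on the top strand at positions 55–72.
Amplicon spans positions 30–72: 43 bp.

43 bp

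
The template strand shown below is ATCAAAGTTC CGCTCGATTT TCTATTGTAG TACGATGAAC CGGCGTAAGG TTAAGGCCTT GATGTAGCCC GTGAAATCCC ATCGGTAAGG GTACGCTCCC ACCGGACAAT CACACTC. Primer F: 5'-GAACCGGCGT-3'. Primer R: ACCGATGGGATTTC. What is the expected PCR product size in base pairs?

Forward primer GAACCGGCGT is found on the top strand at positions 37–46.
The reverse primer's reverse complement is GAAATCCCATCGGT, which matches the template at positions 73–86.
The product runs from position 37 to position 86, so its length is 86 − 37 + 1 = 50 bp.

50 bp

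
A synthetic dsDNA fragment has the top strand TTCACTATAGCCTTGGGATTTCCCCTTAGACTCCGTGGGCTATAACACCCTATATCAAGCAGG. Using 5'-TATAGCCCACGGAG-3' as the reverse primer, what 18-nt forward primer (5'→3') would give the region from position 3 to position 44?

5'-CACTATAGCCTTGGGATT-3'

The reverse primer's reverse complement CTCCGTGGGCTATA matches the template at positions 31–44; the product starts at position 3.
The forward primer is identical to the top strand over positions 3–20: CACTATAGCCTTGGGATT.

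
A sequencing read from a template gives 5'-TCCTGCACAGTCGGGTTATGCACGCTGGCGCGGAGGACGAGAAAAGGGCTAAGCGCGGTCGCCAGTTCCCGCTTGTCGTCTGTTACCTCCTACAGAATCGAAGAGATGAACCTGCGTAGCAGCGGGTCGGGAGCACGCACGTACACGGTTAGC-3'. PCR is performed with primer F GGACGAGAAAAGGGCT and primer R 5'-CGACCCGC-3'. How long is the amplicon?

Forward primer GGACGAGAAAAGGGCT is found on the top strand at positions 35–50.
Reverse complement of the reverse primer: GCGGGTCG. This occurs on the top strand at positions 122–129.
Amplicon spans positions 35–129: 95 bp.

95 bp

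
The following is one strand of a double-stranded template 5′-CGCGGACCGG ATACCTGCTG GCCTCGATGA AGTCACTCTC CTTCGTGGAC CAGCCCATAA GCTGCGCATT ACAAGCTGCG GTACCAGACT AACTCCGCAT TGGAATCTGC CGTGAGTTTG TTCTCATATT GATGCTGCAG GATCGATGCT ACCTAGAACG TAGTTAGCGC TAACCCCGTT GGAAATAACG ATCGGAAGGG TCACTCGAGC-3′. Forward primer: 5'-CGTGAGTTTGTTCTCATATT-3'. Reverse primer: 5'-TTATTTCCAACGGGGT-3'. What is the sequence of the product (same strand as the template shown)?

Scanning the template, CGTGAGTTTGTTCTCATATT occurs at positions 111–130; this primer anneals to the bottom strand there with its 3' end pointing downstream.
Reverse complement of the reverse primer: ACCCCGTTGGAAATAA. This occurs on the top strand at positions 173–188.
The product is the template from position 111 through 188 (78 bp).

5'-CGTGAGTTTGTTCTCATATTGATGCTGCAGGATCGATGCTACCTAGAACGTAGTTAGCGCTAACCCCGTTGGAAATAA-3'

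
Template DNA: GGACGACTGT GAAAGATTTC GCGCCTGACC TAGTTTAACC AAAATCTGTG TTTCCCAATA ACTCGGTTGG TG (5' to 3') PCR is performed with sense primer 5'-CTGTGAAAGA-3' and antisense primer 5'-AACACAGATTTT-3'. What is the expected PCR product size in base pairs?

46 bp

Forward primer CTGTGAAAGA is found on the top strand at positions 7–16.
Taking the reverse complement of AACACAGATTTT gives AAAATCTGTGTT, found at positions 41–52 on the template; the primer anneals here to the top strand with its 3' end pointing upstream.
Product length = (reverse-primer end) − (forward-primer start) + 1 = 52 − 7 + 1 = 46 bp.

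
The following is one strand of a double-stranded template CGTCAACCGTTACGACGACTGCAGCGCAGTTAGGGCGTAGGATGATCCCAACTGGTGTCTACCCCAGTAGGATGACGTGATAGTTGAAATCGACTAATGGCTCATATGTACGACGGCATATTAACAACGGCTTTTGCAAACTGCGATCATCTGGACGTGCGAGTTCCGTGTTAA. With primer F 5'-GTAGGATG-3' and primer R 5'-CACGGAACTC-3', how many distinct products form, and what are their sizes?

Two products: 134 bp, 104 bp

The forward primer GTAGGATG matches the top strand at positions 37–44, 67–74.
The reverse primer's reverse complement is GAGTTCCGTG, matching at positions 161–170.
Each forward site pairs with the reverse site to give a product ending at position 170: sizes 134, 104 bp.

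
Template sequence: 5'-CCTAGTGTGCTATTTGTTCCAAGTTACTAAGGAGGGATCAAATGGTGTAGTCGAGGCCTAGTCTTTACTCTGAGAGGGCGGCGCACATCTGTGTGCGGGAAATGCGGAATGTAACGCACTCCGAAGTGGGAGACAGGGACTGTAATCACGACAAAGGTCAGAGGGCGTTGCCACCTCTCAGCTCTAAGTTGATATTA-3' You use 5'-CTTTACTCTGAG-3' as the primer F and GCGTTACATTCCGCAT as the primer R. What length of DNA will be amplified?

The forward primer matches the template at positions 63–74.
Reverse complement of the reverse primer: ATGCGGAATGTAACGC. This occurs on the top strand at positions 102–117.
Amplicon spans positions 63–117: 55 bp.

55 bp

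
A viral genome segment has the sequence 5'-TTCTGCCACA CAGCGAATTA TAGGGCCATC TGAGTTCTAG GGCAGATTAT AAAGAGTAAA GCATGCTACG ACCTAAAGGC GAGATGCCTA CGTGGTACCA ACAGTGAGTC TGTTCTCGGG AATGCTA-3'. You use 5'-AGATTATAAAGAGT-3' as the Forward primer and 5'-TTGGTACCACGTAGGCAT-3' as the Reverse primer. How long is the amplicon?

The forward primer matches the template at positions 44–57.
Reverse complement of the reverse primer: ATGCCTACGTGGTACCAA. This occurs on the top strand at positions 84–101.
Product length = (reverse-primer end) − (forward-primer start) + 1 = 101 − 44 + 1 = 58 bp.

58 bp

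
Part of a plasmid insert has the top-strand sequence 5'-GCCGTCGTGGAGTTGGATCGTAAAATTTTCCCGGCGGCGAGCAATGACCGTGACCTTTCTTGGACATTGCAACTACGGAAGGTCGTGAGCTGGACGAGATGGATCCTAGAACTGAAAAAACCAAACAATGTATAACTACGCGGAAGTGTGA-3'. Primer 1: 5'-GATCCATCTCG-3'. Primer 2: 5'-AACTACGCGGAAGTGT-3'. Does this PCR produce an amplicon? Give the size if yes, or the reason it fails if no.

No product — the primers' 3' ends point away from each other.

Primer 1 (GATCCATCTCG) has reverse complement CGAGATGGATC, which matches the top strand at positions 95–105; primer 1 anneals to the top strand there with its 3' end pointing upstream toward position 95.
Primer 2 (AACTACGCGGAAGTGT) matches the top strand directly at positions 134–149; it anneals to the bottom strand with its 3' end pointing downstream toward position 149.
The 3' ends diverge (primer 1 extends toward position 1, primer 2 toward position 151), so the primers never converge on a shared product.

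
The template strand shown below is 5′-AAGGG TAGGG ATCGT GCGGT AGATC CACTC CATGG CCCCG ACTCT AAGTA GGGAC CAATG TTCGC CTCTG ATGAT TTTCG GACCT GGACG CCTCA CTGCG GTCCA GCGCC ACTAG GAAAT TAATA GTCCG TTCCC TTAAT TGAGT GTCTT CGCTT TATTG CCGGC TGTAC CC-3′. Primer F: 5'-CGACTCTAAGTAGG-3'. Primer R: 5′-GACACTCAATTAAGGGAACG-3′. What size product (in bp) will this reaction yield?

The forward primer matches the template at positions 39–52.
Reverse complement of the reverse primer: CGTTCCCTTAATTGAGTGTC. This occurs on the top strand at positions 129–148.
Amplicon spans positions 39–148: 110 bp.

110 bp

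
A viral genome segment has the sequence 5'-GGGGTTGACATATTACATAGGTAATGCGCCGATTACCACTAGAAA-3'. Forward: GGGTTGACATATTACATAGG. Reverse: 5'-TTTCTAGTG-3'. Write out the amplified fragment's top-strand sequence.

5'-GGGTTGACATATTACATAGGTAATGCGCCGATTACCACTAGAAA-3'

The forward primer matches the template at positions 2–21.
Reverse complement of the reverse primer: CACTAGAAA. This occurs on the top strand at positions 37–45.
The product is the template from position 2 through 45 (44 bp).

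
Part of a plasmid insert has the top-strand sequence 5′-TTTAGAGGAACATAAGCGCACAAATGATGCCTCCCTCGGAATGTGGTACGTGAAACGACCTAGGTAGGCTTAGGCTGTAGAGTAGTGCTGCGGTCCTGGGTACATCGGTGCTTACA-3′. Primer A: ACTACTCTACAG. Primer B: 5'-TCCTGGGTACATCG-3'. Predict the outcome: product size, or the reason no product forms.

No product — the primers' 3' ends point away from each other.

Primer A (ACTACTCTACAG) has reverse complement CTGTAGAGTAGT, which matches the top strand at positions 75–86; primer A anneals to the top strand there with its 3' end pointing upstream toward position 75.
Primer B (TCCTGGGTACATCG) matches the top strand directly at positions 94–107; it anneals to the bottom strand with its 3' end pointing downstream toward position 107.
The 3' ends diverge (primer A extends toward position 1, primer B toward position 116), so the primers never converge on a shared product.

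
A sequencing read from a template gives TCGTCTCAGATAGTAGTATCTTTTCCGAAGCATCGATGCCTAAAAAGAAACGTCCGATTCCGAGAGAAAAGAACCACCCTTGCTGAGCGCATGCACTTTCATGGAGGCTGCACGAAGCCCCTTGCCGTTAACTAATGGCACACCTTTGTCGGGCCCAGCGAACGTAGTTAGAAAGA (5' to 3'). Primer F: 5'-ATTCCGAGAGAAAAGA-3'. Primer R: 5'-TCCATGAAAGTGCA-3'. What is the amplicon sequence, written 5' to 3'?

5'-ATTCCGAGAGAAAAGAACCACCCTTGCTGAGCGCATGCACTTTCATGGA-3'

The forward primer matches the template at positions 57–72.
The reverse primer's reverse complement is TGCACTTTCATGGA, which matches the template at positions 92–105.
The product is the template from position 57 through 105 (49 bp).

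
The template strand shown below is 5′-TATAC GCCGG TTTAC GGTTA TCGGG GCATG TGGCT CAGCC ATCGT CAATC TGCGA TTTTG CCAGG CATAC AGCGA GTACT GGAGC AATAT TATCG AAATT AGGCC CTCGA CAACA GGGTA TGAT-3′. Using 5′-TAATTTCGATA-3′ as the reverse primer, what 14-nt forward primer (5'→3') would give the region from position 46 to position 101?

The reverse primer's reverse complement TATCGAAATTA matches the template at positions 91–101; the product starts at position 46.
The forward primer is identical to the top strand over positions 46–59: CAATCTGCGATTTT.

5'-CAATCTGCGATTTT-3'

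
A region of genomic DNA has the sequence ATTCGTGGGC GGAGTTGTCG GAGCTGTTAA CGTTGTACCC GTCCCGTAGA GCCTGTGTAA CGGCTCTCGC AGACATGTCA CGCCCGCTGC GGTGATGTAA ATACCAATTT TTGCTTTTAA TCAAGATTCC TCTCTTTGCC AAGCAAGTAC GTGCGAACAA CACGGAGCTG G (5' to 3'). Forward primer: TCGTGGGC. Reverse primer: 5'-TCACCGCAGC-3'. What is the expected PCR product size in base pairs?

The forward primer matches the template at positions 3–10.
The reverse primer's reverse complement is GCTGCGGTGA, which matches the template at positions 86–95.
Amplicon spans positions 3–95: 93 bp.

93 bp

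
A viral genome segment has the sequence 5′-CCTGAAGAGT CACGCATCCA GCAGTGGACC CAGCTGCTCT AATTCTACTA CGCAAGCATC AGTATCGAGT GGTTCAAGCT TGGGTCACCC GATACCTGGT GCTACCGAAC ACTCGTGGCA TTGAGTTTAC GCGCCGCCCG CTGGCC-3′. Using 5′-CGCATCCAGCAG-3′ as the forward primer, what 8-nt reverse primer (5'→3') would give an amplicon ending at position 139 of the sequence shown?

The forward primer binds at positions 13–24; the product's 3' end on the top strand is position 139.
The reverse primer anneals to the top strand over positions 132–139, i.e. to CGCCGCCC.
Its sequence written 5'→3' is the reverse complement: GGGCGGCG.

5'-GGGCGGCG-3'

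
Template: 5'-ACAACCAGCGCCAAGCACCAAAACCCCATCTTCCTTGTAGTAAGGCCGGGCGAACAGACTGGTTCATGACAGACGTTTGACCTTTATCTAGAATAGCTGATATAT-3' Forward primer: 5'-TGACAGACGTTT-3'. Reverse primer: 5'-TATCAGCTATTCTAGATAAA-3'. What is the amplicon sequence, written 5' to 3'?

5'-TGACAGACGTTTGACCTTTATCTAGAATAGCTGATA-3'

Forward primer TGACAGACGTTT is found on the top strand at positions 67–78.
Reverse complement of the reverse primer: TTTATCTAGAATAGCTGATA. This occurs on the top strand at positions 83–102.
The product is the template from position 67 through 102 (36 bp).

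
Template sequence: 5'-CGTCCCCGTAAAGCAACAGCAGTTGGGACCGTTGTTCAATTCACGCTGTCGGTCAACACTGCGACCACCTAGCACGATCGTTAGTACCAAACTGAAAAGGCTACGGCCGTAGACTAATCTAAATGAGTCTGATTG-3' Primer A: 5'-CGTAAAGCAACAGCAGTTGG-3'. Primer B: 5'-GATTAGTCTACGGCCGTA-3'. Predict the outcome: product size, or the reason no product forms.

Primer A (CGTAAAGCAACAGCAGTTGG) matches the top strand at positions 7–26; it acts as a forward primer.
Primer B's reverse complement is TACGGCCGTAGACTAATC, matching the top strand at positions 102–119; it acts as a reverse primer.
The 3' ends face each other across positions 7–119, giving a 113 bp product.

Yes — a 113 bp product.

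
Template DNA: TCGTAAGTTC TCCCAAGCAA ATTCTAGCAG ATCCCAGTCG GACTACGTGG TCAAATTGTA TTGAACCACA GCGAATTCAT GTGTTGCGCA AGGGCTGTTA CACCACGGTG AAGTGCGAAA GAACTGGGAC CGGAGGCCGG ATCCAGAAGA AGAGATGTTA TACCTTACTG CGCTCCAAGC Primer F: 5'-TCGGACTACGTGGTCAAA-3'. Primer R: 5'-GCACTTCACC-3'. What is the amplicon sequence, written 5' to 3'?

Forward primer TCGGACTACGTGGTCAAA is found on the top strand at positions 38–55.
Taking the reverse complement of GCACTTCACC gives GGTGAAGTGC, found at positions 107–116 on the template; the primer anneals here to the top strand with its 3' end pointing upstream.
The product is the template from position 38 through 116 (79 bp).

5'-TCGGACTACGTGGTCAAATTGTATTGAACCACAGCGAATTCATGTGTTGCGCAAGGGCTGTTACACCACGGTGAAGTGC-3'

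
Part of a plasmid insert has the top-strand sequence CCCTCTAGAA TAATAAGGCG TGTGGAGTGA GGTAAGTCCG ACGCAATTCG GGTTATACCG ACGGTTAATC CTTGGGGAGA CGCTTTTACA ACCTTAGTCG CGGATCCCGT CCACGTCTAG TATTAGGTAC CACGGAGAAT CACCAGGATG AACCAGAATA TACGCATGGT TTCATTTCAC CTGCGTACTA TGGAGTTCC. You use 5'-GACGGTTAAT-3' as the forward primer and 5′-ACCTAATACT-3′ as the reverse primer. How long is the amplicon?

69 bp

Forward primer GACGGTTAAT is found on the top strand at positions 60–69.
Taking the reverse complement of ACCTAATACT gives AGTATTAGGT, found at positions 119–128 on the template; the primer anneals here to the top strand with its 3' end pointing upstream.
Product length = (reverse-primer end) − (forward-primer start) + 1 = 128 − 60 + 1 = 69 bp.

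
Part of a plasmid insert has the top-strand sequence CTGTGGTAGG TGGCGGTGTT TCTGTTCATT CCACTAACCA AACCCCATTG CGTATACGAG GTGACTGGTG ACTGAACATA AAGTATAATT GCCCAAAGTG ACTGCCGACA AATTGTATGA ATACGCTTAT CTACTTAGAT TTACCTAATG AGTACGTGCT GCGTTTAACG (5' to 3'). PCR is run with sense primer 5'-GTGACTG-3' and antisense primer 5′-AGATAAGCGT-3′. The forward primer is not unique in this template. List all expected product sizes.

The forward primer GTGACTG matches the top strand at positions 61–67, 68–74, 98–104.
The reverse primer's reverse complement is ACGCTTATCT, matching at positions 123–132.
Each forward site pairs with the reverse site to give a product ending at position 132: sizes 72, 65, 35 bp.

72 bp, 65 bp, 35 bp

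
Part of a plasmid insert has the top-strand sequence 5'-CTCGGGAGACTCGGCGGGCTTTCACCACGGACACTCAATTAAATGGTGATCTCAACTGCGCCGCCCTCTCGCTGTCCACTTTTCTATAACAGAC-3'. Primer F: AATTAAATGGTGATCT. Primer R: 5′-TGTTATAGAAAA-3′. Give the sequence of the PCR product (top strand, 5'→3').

5'-AATTAAATGGTGATCTCAACTGCGCCGCCCTCTCGCTGTCCACTTTTCTATAACA-3'

The forward primer matches the template at positions 37–52.
Reverse complement of the reverse primer: TTTTCTATAACA. This occurs on the top strand at positions 80–91.
The product is the template from position 37 through 91 (55 bp).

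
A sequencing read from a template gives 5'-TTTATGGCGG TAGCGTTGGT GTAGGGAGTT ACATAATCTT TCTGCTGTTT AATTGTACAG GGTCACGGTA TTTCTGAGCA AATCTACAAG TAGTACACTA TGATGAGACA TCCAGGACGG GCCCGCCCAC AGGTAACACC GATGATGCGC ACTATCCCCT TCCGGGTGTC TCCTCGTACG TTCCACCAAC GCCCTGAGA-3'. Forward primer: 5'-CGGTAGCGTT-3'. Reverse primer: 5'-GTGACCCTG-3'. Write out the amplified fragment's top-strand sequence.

Forward primer CGGTAGCGTT is found on the top strand at positions 8–17.
The reverse primer's reverse complement is CAGGGTCAC, which matches the template at positions 58–66.
The product is the template from position 8 through 66 (59 bp).

5'-CGGTAGCGTTGGTGTAGGGAGTTACATAATCTTTCTGCTGTTTAATTGTACAGGGTCAC-3'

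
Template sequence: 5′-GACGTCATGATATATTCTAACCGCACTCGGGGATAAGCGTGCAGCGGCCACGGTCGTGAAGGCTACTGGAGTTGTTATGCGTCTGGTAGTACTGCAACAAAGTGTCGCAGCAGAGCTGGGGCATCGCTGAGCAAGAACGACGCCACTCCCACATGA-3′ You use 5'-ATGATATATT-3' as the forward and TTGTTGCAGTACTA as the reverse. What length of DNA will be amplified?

94 bp

Forward primer ATGATATATT is found on the top strand at positions 7–16.
The reverse primer's reverse complement is TAGTACTGCAACAA, which matches the template at positions 87–100.
Amplicon spans positions 7–100: 94 bp.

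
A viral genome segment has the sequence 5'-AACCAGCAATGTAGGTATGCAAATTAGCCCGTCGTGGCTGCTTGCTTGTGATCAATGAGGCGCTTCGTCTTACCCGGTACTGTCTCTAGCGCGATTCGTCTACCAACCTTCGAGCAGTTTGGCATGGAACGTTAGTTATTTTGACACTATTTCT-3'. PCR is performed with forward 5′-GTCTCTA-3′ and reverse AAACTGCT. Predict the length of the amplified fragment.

39 bp

Scanning the template, GTCTCTA occurs at positions 82–88; this primer anneals to the bottom strand there with its 3' end pointing downstream.
Taking the reverse complement of AAACTGCT gives AGCAGTTT, found at positions 113–120 on the template; the primer anneals here to the top strand with its 3' end pointing upstream.
The product runs from position 82 to position 120, so its length is 120 − 82 + 1 = 39 bp.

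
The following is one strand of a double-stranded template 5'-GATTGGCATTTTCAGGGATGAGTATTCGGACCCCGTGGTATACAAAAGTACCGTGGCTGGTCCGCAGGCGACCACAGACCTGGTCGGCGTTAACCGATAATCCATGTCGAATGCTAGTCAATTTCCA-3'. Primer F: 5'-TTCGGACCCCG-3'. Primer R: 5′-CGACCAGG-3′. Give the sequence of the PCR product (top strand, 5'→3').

The forward primer matches the template at positions 25–35.
Taking the reverse complement of CGACCAGG gives CCTGGTCG, found at positions 79–86 on the template; the primer anneals here to the top strand with its 3' end pointing upstream.
The product is the template from position 25 through 86 (62 bp).

5'-TTCGGACCCCGTGGTATACAAAAGTACCGTGGCTGGTCCGCAGGCGACCACAGACCTGGTCG-3'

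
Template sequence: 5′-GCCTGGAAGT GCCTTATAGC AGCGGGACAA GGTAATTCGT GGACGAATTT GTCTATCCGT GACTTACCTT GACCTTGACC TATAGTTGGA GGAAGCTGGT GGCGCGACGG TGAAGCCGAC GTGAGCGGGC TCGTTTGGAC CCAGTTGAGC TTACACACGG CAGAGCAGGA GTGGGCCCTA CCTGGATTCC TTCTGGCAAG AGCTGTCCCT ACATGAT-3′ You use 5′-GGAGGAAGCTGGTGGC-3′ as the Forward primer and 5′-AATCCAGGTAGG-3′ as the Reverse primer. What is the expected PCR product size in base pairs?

101 bp

Forward primer GGAGGAAGCTGGTGGC is found on the top strand at positions 88–103.
Taking the reverse complement of AATCCAGGTAGG gives CCTACCTGGATT, found at positions 177–188 on the template; the primer anneals here to the top strand with its 3' end pointing upstream.
The product runs from position 88 to position 188, so its length is 188 − 88 + 1 = 101 bp.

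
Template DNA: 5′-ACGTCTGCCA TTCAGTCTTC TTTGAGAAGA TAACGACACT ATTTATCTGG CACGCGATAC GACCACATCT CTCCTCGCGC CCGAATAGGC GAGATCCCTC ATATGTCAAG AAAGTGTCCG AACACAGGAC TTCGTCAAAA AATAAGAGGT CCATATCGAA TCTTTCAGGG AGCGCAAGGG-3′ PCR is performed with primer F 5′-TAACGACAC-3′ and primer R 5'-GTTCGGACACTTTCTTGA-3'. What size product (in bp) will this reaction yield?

The forward primer matches the template at positions 31–39.
The reverse primer's reverse complement is TCAAGAAAGTGTCCGAAC, which matches the template at positions 106–123.
Amplicon spans positions 31–123: 93 bp.

93 bp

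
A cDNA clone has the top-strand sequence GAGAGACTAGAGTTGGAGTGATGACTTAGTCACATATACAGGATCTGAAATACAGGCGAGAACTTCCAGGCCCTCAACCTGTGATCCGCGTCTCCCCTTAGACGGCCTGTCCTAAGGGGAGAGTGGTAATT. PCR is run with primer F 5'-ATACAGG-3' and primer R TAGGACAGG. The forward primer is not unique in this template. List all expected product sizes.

79 bp, 65 bp

The forward primer ATACAGG matches the top strand at positions 36–42, 50–56.
The reverse primer's reverse complement is CCTGTCCTA, matching at positions 106–114.
Each forward site pairs with the reverse site to give a product ending at position 114: sizes 79, 65 bp.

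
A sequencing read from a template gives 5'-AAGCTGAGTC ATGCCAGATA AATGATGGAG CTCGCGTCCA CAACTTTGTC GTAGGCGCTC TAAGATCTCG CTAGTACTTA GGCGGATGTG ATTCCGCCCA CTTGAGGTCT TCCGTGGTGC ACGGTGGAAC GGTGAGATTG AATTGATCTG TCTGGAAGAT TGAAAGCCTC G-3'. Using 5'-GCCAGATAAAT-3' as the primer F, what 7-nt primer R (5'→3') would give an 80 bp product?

The forward primer binds at positions 13–23, so an 80 bp product ends at position 13 + 80 − 1 = 92.
The reverse primer anneals to the top strand over positions 86–92, i.e. to ATGTGAT.
Its sequence written 5'→3' is the reverse complement: ATCACAT.

5'-ATCACAT-3'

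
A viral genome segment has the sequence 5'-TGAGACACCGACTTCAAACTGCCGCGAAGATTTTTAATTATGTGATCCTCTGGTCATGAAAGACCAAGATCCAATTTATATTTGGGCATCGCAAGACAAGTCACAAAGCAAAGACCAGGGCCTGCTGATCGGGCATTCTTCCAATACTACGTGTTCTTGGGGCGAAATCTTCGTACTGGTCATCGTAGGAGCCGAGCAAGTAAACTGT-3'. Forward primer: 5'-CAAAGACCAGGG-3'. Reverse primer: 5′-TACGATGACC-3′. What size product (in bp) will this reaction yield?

The forward primer matches the template at positions 109–120.
Taking the reverse complement of TACGATGACC gives GGTCATCGTA, found at positions 178–187 on the template; the primer anneals here to the top strand with its 3' end pointing upstream.
The product runs from position 109 to position 187, so its length is 187 − 109 + 1 = 79 bp.

79 bp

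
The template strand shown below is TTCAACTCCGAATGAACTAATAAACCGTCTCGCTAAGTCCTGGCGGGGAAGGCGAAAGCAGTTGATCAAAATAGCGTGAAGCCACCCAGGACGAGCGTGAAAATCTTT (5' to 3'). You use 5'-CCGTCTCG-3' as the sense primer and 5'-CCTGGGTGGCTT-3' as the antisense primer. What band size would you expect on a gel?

Forward primer CCGTCTCG is found on the top strand at positions 25–32.
Reverse complement of the reverse primer: AAGCCACCCAGG. This occurs on the top strand at positions 79–90.
The product runs from position 25 to position 90, so its length is 90 − 25 + 1 = 66 bp.

66 bp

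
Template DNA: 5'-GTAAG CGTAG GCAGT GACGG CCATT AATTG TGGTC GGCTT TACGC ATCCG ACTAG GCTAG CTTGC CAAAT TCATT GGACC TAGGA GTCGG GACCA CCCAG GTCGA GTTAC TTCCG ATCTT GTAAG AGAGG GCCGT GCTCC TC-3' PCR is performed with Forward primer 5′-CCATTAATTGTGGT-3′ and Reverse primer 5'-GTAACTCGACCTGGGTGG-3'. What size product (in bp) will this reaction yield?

90 bp

Forward primer CCATTAATTGTGGT is found on the top strand at positions 21–34.
Reverse complement of the reverse primer: CCACCCAGGTCGAGTTAC. This occurs on the top strand at positions 93–110.
Amplicon spans positions 21–110: 90 bp.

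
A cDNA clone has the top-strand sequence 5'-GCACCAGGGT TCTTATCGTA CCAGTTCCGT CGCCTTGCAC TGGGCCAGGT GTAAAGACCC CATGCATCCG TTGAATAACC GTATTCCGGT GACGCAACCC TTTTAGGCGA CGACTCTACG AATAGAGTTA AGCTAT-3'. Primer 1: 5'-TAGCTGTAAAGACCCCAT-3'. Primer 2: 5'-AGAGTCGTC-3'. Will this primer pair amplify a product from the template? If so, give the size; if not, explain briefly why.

No product — primer 1 has no binding site in the template.

Primer 1 (TAGCTGTAAAGACCCCAT) does not match the top strand, and its reverse complement ATGGGGTCTTTACAGCTA does not match either.
With no annealing site for primer 1, no amplification occurs.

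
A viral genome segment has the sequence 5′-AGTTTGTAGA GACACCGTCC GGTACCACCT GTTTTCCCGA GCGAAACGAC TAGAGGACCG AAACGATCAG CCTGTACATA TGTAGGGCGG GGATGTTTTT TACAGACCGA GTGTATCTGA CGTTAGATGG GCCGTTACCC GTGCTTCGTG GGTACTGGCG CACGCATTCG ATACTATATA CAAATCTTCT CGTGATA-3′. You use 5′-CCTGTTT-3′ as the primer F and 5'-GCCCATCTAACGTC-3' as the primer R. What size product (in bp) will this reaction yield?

105 bp

Scanning the template, CCTGTTT occurs at positions 28–34; this primer anneals to the bottom strand there with its 3' end pointing downstream.
The reverse primer's reverse complement is GACGTTAGATGGGC, which matches the template at positions 119–132.
Amplicon spans positions 28–132: 105 bp.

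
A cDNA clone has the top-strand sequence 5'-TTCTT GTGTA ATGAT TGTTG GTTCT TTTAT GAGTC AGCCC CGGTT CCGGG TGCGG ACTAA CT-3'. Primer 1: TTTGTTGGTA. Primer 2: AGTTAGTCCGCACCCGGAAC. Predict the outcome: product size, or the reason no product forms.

No product — primer 1 has no binding site in the template.

Primer 1 (TTTGTTGGTA) does not match the top strand, and its reverse complement TACCAACAAA does not match either.
With no annealing site for primer 1, no amplification occurs.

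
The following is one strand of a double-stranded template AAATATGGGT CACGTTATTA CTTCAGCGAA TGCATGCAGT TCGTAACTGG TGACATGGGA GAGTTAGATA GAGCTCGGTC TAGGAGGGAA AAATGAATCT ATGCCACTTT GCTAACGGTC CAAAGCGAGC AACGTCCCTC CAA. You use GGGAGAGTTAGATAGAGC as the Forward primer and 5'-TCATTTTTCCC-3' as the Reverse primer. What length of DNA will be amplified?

40 bp

Scanning the template, GGGAGAGTTAGATAGAGC occurs at positions 57–74; this primer anneals to the bottom strand there with its 3' end pointing downstream.
The reverse primer's reverse complement is GGGAAAAATGA, which matches the template at positions 86–96.
The product runs from position 57 to position 96, so its length is 96 − 57 + 1 = 40 bp.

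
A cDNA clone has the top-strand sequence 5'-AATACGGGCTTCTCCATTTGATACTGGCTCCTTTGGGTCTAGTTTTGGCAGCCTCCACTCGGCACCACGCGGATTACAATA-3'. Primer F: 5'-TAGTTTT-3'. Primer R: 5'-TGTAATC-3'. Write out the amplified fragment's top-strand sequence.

5'-TAGTTTTGGCAGCCTCCACTCGGCACCACGCGGATTACA-3'

Scanning the template, TAGTTTT occurs at positions 40–46; this primer anneals to the bottom strand there with its 3' end pointing downstream.
The reverse primer's reverse complement is GATTACA, which matches the template at positions 72–78.
The product is the template from position 40 through 78 (39 bp).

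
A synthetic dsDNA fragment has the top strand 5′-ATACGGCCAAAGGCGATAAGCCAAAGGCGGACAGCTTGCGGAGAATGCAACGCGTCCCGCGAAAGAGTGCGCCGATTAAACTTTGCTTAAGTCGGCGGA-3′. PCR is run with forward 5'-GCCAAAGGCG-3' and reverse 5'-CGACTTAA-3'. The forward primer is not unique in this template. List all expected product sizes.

89 bp, 75 bp

The forward primer GCCAAAGGCG matches the top strand at positions 6–15, 20–29.
The reverse primer's reverse complement is TTAAGTCG, matching at positions 87–94.
Each forward site pairs with the reverse site to give a product ending at position 94: sizes 89, 75 bp.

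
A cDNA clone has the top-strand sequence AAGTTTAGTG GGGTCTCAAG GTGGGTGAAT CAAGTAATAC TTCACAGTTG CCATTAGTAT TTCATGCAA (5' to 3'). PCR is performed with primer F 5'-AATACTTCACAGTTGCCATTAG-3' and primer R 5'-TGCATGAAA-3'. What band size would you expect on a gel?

33 bp

Scanning the template, AATACTTCACAGTTGCCATTAG occurs at positions 36–57; this primer anneals to the bottom strand there with its 3' end pointing downstream.
Taking the reverse complement of TGCATGAAA gives TTTCATGCA, found at positions 60–68 on the template; the primer anneals here to the top strand with its 3' end pointing upstream.
Amplicon spans positions 36–68: 33 bp.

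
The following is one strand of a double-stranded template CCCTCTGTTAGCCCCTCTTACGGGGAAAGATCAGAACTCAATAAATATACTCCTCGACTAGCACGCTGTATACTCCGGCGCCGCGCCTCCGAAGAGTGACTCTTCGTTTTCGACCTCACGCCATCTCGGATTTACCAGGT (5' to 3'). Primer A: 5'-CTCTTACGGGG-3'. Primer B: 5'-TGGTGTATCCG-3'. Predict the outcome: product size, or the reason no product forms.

Primer B (TGGTGTATCCG) does not match the top strand, and its reverse complement CGGATACACCA does not match either.
With no annealing site for primer B, no amplification occurs.

No product — primer B has no binding site in the template.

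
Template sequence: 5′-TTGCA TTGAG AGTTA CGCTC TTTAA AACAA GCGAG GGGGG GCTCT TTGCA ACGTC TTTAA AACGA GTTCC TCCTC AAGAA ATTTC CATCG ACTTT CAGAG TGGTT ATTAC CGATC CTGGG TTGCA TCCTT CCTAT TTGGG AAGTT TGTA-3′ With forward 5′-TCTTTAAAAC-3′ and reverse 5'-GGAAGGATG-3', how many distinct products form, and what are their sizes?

Two products: 114 bp, 79 bp

The forward primer TCTTTAAAAC matches the top strand at positions 19–28, 54–63.
The reverse primer's reverse complement is CATCCTTCC, matching at positions 124–132.
Each forward site pairs with the reverse site to give a product ending at position 132: sizes 114, 79 bp.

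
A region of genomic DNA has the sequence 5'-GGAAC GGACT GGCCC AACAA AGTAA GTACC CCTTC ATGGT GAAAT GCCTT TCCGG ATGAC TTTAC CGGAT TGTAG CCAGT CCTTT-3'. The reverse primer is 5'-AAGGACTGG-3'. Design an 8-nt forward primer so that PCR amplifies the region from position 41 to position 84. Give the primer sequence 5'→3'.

The reverse primer's reverse complement CCAGTCCTT matches the template at positions 76–84; the product starts at position 41.
The forward primer is identical to the top strand over positions 41–48: GAAATGCC.

5'-GAAATGCC-3'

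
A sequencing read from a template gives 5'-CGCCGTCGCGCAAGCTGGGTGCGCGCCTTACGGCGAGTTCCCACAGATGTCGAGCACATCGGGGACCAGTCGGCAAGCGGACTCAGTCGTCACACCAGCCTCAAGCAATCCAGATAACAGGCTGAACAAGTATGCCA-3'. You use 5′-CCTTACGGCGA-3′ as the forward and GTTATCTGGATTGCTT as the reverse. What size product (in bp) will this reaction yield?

93 bp

Forward primer CCTTACGGCGA is found on the top strand at positions 26–36.
Taking the reverse complement of GTTATCTGGATTGCTT gives AAGCAATCCAGATAAC, found at positions 103–118 on the template; the primer anneals here to the top strand with its 3' end pointing upstream.
The product runs from position 26 to position 118, so its length is 118 − 26 + 1 = 93 bp.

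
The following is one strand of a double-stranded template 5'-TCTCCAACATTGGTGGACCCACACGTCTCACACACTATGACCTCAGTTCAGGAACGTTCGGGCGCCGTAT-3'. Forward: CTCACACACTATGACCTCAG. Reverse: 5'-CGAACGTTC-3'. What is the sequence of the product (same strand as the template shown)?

Forward primer CTCACACACTATGACCTCAG is found on the top strand at positions 27–46.
The reverse primer's reverse complement is GAACGTTCG, which matches the template at positions 52–60.
The product is the template from position 27 through 60 (34 bp).

5'-CTCACACACTATGACCTCAGTTCAGGAACGTTCG-3'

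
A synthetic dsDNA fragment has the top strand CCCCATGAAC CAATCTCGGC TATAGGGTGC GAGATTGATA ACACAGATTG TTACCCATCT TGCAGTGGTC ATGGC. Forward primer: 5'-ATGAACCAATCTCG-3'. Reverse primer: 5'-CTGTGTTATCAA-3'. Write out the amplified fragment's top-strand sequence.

Forward primer ATGAACCAATCTCG is found on the top strand at positions 5–18.
Reverse complement of the reverse primer: TTGATAACACAG. This occurs on the top strand at positions 35–46.
The product is the template from position 5 through 46 (42 bp).

5'-ATGAACCAATCTCGGCTATAGGGTGCGAGATTGATAACACAG-3'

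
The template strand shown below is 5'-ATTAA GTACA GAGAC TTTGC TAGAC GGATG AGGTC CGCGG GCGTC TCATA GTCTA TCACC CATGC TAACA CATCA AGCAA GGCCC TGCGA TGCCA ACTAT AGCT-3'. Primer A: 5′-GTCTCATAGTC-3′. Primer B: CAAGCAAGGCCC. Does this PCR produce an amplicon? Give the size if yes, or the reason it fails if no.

Primer A (GTCTCATAGTC) matches the top strand at positions 43–53 (3' end points downstream).
Primer B (CAAGCAAGGCCC) also matches the top strand directly, at positions 74–85 — its reverse complement GGGCCTTGCTTG is not present.
Both primers anneal to the bottom strand with 3' ends pointing the same way, so neither can prime synthesis back toward the other.

No product — both primers anneal to the same strand and extend in the same direction.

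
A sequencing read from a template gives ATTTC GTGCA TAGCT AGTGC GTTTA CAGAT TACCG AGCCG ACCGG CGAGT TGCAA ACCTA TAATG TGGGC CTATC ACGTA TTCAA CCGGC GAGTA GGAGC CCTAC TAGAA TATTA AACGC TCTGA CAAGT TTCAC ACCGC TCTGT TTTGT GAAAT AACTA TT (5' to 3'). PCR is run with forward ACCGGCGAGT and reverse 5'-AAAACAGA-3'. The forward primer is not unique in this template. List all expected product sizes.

108 bp, 64 bp

The forward primer ACCGGCGAGT matches the top strand at positions 41–50, 85–94.
The reverse primer's reverse complement is TCTGTTTT, matching at positions 141–148.
Each forward site pairs with the reverse site to give a product ending at position 148: sizes 108, 64 bp.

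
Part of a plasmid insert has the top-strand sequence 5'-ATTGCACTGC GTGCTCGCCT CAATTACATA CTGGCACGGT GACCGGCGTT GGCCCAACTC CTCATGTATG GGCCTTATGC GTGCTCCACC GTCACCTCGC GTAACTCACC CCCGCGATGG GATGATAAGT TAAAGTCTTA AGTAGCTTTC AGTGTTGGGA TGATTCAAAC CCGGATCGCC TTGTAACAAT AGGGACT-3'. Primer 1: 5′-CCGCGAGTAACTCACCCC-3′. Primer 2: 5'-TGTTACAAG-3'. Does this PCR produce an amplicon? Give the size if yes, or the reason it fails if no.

No product — primer 1 has no binding site in the template.

Primer 1 (CCGCGAGTAACTCACCCC) does not match the top strand, and its reverse complement GGGGTGAGTTACTCGCGG does not match either.
With no annealing site for primer 1, no amplification occurs.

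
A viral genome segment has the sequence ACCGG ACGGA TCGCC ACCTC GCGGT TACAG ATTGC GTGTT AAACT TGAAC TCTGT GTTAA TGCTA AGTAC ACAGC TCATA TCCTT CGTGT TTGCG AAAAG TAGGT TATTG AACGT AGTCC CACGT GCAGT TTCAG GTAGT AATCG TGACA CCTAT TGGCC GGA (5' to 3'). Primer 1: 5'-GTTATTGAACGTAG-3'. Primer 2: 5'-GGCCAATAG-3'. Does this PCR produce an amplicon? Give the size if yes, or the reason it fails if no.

Yes — a 57 bp product.

Primer 1 (GTTATTGAACGTAG) matches the top strand at positions 104–117; it acts as a forward primer.
Primer 2's reverse complement is CTATTGGCC, matching the top strand at positions 152–160; it acts as a reverse primer.
The 3' ends face each other across positions 104–160, giving a 57 bp product.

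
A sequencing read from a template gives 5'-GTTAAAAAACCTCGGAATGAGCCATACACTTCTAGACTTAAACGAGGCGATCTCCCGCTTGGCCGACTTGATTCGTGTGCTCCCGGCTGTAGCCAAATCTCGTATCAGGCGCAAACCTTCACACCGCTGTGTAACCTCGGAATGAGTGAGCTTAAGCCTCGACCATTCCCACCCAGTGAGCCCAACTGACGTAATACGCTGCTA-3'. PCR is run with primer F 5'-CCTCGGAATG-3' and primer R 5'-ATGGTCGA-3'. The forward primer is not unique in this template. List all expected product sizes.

The forward primer CCTCGGAATG matches the top strand at positions 10–19, 135–144.
The reverse primer's reverse complement is TCGACCAT, matching at positions 159–166.
Each forward site pairs with the reverse site to give a product ending at position 166: sizes 157, 32 bp.

157 bp, 32 bp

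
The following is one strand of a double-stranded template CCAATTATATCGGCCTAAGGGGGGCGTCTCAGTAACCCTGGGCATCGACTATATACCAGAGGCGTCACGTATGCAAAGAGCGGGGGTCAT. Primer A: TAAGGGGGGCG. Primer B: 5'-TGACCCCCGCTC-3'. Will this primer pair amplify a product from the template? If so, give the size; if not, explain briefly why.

Yes — a 74 bp product.

Primer A (TAAGGGGGGCG) matches the top strand at positions 16–26; it acts as a forward primer.
Primer B's reverse complement is GAGCGGGGGTCA, matching the top strand at positions 78–89; it acts as a reverse primer.
The 3' ends face each other across positions 16–89, giving a 74 bp product.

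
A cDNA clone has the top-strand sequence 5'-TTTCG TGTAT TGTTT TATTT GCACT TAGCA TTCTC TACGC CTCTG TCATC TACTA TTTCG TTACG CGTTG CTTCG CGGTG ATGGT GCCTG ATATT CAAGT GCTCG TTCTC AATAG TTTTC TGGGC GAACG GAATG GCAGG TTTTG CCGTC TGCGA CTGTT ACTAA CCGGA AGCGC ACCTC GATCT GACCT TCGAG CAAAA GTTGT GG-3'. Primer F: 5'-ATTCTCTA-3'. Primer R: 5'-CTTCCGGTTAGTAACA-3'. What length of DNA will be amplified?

Scanning the template, ATTCTCTA occurs at positions 30–37; this primer anneals to the bottom strand there with its 3' end pointing downstream.
The reverse primer's reverse complement is TGTTACTAACCGGAAG, which matches the template at positions 157–172.
Product length = (reverse-primer end) − (forward-primer start) + 1 = 172 − 30 + 1 = 143 bp.

143 bp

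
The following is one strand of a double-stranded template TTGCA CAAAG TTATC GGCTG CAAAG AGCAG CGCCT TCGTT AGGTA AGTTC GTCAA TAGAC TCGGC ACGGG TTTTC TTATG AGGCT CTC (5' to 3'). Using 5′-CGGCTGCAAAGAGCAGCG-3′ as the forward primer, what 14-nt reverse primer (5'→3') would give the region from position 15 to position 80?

The product's 3' end on the top strand is position 80.
The reverse primer anneals to the top strand over positions 67–80, i.e. to CGGGTTTTCTTATG.
Its sequence written 5'→3' is the reverse complement: CATAAGAAAACCCG.

5'-CATAAGAAAACCCG-3'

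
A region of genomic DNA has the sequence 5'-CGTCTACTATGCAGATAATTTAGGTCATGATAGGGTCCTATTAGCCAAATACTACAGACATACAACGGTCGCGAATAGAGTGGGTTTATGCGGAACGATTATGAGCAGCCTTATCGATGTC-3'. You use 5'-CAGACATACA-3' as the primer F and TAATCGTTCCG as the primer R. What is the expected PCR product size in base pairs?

The forward primer matches the template at positions 55–64.
The reverse primer's reverse complement is CGGAACGATTA, which matches the template at positions 91–101.
Amplicon spans positions 55–101: 47 bp.

47 bp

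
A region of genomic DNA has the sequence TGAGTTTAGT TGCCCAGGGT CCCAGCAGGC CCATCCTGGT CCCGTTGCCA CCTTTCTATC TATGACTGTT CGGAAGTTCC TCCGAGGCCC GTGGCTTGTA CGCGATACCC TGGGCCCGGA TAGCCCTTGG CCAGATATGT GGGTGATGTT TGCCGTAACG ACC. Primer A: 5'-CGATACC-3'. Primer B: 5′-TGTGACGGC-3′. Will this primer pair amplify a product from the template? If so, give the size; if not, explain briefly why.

No product — primer B has no binding site in the template.

Primer B (TGTGACGGC) does not match the top strand, and its reverse complement GCCGTCACA does not match either.
With no annealing site for primer B, no amplification occurs.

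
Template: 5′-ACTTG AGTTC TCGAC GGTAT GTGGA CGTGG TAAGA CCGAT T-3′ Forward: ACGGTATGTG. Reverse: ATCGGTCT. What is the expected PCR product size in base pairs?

Scanning the template, ACGGTATGTG occurs at positions 14–23; this primer anneals to the bottom strand there with its 3' end pointing downstream.
The reverse primer's reverse complement is AGACCGAT, which matches the template at positions 33–40.
Amplicon spans positions 14–40: 27 bp.

27 bp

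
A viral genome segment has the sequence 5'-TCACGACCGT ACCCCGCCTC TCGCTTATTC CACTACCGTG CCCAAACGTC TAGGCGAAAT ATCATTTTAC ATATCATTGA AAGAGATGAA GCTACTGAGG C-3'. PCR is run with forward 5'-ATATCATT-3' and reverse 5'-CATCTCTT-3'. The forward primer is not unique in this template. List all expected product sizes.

30 bp, 18 bp

The forward primer ATATCATT matches the top strand at positions 59–66, 71–78.
The reverse primer's reverse complement is AAGAGATG, matching at positions 81–88.
Each forward site pairs with the reverse site to give a product ending at position 88: sizes 30, 18 bp.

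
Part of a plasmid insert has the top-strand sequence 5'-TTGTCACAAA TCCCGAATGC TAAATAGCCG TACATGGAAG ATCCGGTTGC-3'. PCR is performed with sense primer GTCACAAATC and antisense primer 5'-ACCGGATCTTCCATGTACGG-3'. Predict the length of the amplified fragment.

The forward primer matches the template at positions 3–12.
The reverse primer's reverse complement is CCGTACATGGAAGATCCGGT, which matches the template at positions 28–47.
The product runs from position 3 to position 47, so its length is 47 − 3 + 1 = 45 bp.

45 bp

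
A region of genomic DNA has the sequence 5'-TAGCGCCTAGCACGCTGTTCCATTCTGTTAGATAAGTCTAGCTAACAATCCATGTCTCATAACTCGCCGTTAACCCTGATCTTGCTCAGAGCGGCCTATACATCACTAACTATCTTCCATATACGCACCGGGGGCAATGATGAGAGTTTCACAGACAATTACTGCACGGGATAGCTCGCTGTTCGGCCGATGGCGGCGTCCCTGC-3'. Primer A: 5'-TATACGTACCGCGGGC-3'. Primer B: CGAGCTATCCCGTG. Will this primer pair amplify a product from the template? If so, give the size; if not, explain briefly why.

No product — primer A has no binding site in the template.

Primer A (TATACGTACCGCGGGC) does not match the top strand, and its reverse complement GCCCGCGGTACGTATA does not match either.
With no annealing site for primer A, no amplification occurs.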